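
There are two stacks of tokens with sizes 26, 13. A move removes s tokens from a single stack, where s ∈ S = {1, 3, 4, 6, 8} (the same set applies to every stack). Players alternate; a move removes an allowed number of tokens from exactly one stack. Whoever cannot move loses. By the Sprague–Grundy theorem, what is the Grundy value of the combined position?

All stacks use S = {1, 3, 4, 6, 8}:
G(0) = 0
G(1) = mex{0} = 1
G(2) = mex{1} = 0
G(3) = mex{0,0} = 1
G(4) = mex{1,1,0} = 2
G(5) = mex{2,0,1} = 3
G(6) = mex{3,1,0,0} = 2
G(7) = mex{2,2,1,1} = 0
G(8) = mex{0,3,2,0,0} = 1
G(9) = mex{1,2,3,1,1} = 0
G(10) = mex{0,0,2,2,0} = 1
G(11) = mex{1,1,0,3,1} = 2
G(12) = mex{2,0,1,2,2} = 3
G(13) = mex{3,1,0,0,3} = 2
G(14) = mex{2,2,1,1,2} = 0
G(15) = mex{0,3,2,0,0} = 1
G(16) = mex{1,2,3,1,1} = 0
G(17) = mex{0,0,2,2,0} = 1
G(18) = mex{1,1,0,3,1} = 2
G(19) = mex{2,0,1,2,2} = 3
G(20) = mex{3,1,0,0,3} = 2
G(21) = mex{2,2,1,1,2} = 0
G(22) = mex{0,3,2,0,0} = 1
G(23) = mex{1,2,3,1,1} = 0
G(24) = mex{0,0,2,2,0} = 1
G(25) = mex{1,1,0,3,1} = 2
G(26) = mex{2,0,1,2,2} = 3
Stack A: G(26) = 3.
Stack B: G(13) = 2.
Combined Grundy value = 3 ⊕ 2 = 1.

1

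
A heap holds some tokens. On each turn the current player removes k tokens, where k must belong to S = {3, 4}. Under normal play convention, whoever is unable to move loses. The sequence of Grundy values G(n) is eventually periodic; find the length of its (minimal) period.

G(0) = 0
G(1) = mex{} = 0
G(2) = mex{} = 0
G(3) = mex{0} = 1
G(4) = mex{0,0} = 1
G(5) = mex{0,0} = 1
G(6) = mex{1,0} = 2
G(7) = mex{1,1} = 0
G(8) = mex{1,1} = 0
G(9) = mex{2,1} = 0
G(10) = mex{0,2} = 1
G(11) = mex{0,0} = 1
G(12) = mex{0,0} = 1
G(13) = mex{1,0} = 2
G(14) = mex{1,1} = 0
G(15) = mex{1,1} = 0
G(n+7) = G(n) holds for n = 0,…,3 (a full window of length max(S) = 4), so the sequence is purely periodic with period 7.

7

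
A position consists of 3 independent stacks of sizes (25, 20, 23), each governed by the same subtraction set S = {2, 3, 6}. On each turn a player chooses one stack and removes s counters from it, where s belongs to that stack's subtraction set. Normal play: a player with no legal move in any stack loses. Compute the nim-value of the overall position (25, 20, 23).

All stacks use S = {2, 3, 6}:
n :  0  1  2  3  4  5  6  7  8  9 10 11 12 13 14 15 16 17 18 19 20 21 22 23 24 25
G :  0  0  1  1  2  0  3  1  2  0  0  1  1  2  0  3  1  2  0  0  1  1  2  0  3  1
Stack A: G(25) = 1.
Stack B: G(20) = 1.
Stack C: G(23) = 0.
Combined Grundy value = 1 ⊕ 1 ⊕ 0 = 0.

0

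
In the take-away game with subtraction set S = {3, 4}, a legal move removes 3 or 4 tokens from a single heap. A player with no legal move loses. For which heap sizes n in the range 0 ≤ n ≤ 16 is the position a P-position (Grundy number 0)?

0, 1, 2, 7, 8, 9, 14, 15, 16

G(0) = 0
G(1) = mex{} = 0
G(2) = mex{} = 0
G(3) = mex{0} = 1
G(4) = mex{0,0} = 1
G(5) = mex{0,0} = 1
G(6) = mex{1,0} = 2
G(7) = mex{1,1} = 0
G(8) = mex{1,1} = 0
G(9) = mex{2,1} = 0
G(10) = mex{0,2} = 1
G(11) = mex{0,0} = 1
G(12) = mex{0,0} = 1
G(13) = mex{1,0} = 2
G(14) = mex{1,1} = 0
G(15) = mex{1,1} = 0
G(16) = mex{2,1} = 0
P-positions are exactly the n with G(n) = 0.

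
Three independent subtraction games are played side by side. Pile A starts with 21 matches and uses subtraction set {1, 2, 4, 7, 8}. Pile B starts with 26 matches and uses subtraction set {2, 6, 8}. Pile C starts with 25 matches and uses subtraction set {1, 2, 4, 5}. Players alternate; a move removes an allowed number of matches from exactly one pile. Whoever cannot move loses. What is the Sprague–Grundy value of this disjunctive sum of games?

Pile A, S = {1, 2, 4, 7, 8}:
G(0) = 0
G(1) = mex{0} = 1
G(2) = mex{1,0} = 2
G(3) = mex{2,1} = 0
G(4) = mex{0,2,0} = 1
G(5) = mex{1,0,1} = 2
G(6) = mex{2,1,2} = 0
G(7) = mex{0,2,0,0} = 1
G(8) = mex{1,0,1,1,0} = 2
G(9) = mex{2,1,2,2,1} = 0
G(10) = mex{0,2,0,0,2} = 1
G(11) = mex{1,0,1,1,0} = 2
G(12) = mex{2,1,2,2,1} = 0
G(13) = mex{0,2,0,0,2} = 1
G(14) = mex{1,0,1,1,0} = 2
G(15) = mex{2,1,2,2,1} = 0
G(16) = mex{0,2,0,0,2} = 1
G(17) = mex{1,0,1,1,0} = 2
G(18) = mex{2,1,2,2,1} = 0
G(19) = mex{0,2,0,0,2} = 1
G(20) = mex{1,0,1,1,0} = 2
G(21) = mex{2,1,2,2,1} = 0
G_A(21) = 0.
Pile B, S = {2, 6, 8}:
G(0) = 0
G(1) = mex{} = 0
G(2) = mex{0} = 1
G(3) = mex{0} = 1
G(4) = mex{1} = 0
G(5) = mex{1} = 0
G(6) = mex{0,0} = 1
G(7) = mex{0,0} = 1
G(8) = mex{1,1,0} = 2
G(9) = mex{1,1,0} = 2
G(10) = mex{2,0,1} = 3
G(11) = mex{2,0,1} = 3
G(12) = mex{3,1,0} = 2
G(13) = mex{3,1,0} = 2
G(14) = mex{2,2,1} = 0
G(15) = mex{2,2,1} = 0
G(16) = mex{0,3,2} = 1
G(17) = mex{0,3,2} = 1
G(18) = mex{1,2,3} = 0
G(19) = mex{1,2,3} = 0
G(20) = mex{0,0,2} = 1
G(21) = mex{0,0,2} = 1
G(22) = mex{1,1,0} = 2
G(23) = mex{1,1,0} = 2
G(24) = mex{2,0,1} = 3
G(25) = mex{2,0,1} = 3
G(26) = mex{3,1,0} = 2
G_B(26) = 2.
Pile C, S = {1, 2, 4, 5}:
n :  0  1  2  3  4  5  6  7  8  9 10 11 12 13 14 15 16 17 18 19 20 21 22 23 24 25
G :  0  1  2  0  1  2  0  1  2  0  1  2  0  1  2  0  1  2  0  1  2  0  1  2  0  1
G_C(25) = 1.
Combined Grundy value = 0 ⊕ 2 ⊕ 1 = 3.

3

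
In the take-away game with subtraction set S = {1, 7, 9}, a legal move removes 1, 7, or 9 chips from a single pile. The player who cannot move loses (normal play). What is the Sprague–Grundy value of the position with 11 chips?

G(0) = 0
G(1) = mex{0} = 1
G(2) = mex{1} = 0
G(3) = mex{0} = 1
G(4) = mex{1} = 0
G(5) = mex{0} = 1
G(6) = mex{1} = 0
G(7) = mex{0,0} = 1
G(8) = mex{1,1} = 0
G(9) = mex{0,0,0} = 1
G(10) = mex{1,1,1} = 0
G(11) = mex{0,0,0} = 1

1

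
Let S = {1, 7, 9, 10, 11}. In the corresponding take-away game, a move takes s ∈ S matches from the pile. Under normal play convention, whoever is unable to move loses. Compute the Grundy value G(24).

n :  0  1  2  3  4  5  6  7  8  9 10 11 12 13 14 15 16 17 18 19 20 21 22 23 24
G :  0  1  0  1  0  1  0  1  0  1  2  3  2  3  2  3  2  3  2  3  0  1  0  1  0

0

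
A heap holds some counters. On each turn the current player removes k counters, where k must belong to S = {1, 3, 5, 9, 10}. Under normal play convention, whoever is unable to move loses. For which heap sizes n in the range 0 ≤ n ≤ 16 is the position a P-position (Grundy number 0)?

0, 2, 4, 6, 8

G(0) = 0
G(1) = mex{0} = 1
G(2) = mex{1} = 0
G(3) = mex{0,0} = 1
G(4) = mex{1,1} = 0
G(5) = mex{0,0,0} = 1
G(6) = mex{1,1,1} = 0
G(7) = mex{0,0,0} = 1
G(8) = mex{1,1,1} = 0
G(9) = mex{0,0,0,0} = 1
G(10) = mex{1,1,1,1,0} = 2
G(11) = mex{2,0,0,0,1} = 3
G(12) = mex{3,1,1,1,0} = 2
G(13) = mex{2,2,0,0,1} = 3
G(14) = mex{3,3,1,1,0} = 2
G(15) = mex{2,2,2,0,1} = 3
G(16) = mex{3,3,3,1,0} = 2
P-positions are exactly the n with G(n) = 0.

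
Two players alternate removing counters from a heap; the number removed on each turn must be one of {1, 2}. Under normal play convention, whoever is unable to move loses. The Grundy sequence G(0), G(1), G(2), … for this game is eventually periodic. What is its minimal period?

n :  0  1  2  3  4  5  6  7  8  9 10 11 12 13 14
G :  0  1  2  0  1  2  0  1  2  0  1  2  0  1  2
G(n+3) = G(n) holds for n = 0,…,1 (a full window of length max(S) = 2), so the sequence is purely periodic with period 3.

3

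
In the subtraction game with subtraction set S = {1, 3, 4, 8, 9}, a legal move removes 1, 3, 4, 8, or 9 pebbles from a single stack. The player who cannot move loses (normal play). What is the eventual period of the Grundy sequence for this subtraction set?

12

n :  0  1  2  3  4  5  6  7  8  9 10 11 12 13 14 15 16 17 18 19 20 21 22 23 24 25
G :  0  1  0  1  2  3  2  0  1  4  3  2  0  1  0  1  2  3  2  0  1  4  3  2  0  1
G(n+12) = G(n) holds for n = 0,…,8 (a full window of length max(S) = 9), so the sequence is purely periodic with period 12.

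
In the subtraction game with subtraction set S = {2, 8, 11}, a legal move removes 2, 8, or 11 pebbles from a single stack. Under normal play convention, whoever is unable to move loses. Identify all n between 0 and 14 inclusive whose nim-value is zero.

n :  0  1  2  3  4  5  6  7  8  9 10 11 12 13 14
G :  0  0  1  1  0  0  1  1  2  2  0  3  1  2  0
P-positions are exactly the n with G(n) = 0.

0, 1, 4, 5, 10, 14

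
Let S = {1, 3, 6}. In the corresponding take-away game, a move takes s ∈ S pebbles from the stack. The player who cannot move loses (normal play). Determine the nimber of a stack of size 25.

3

G(0) = 0
G(1) = mex{0} = 1
G(2) = mex{1} = 0
G(3) = mex{0,0} = 1
G(4) = mex{1,1} = 0
G(5) = mex{0,0} = 1
G(6) = mex{1,1,0} = 2
G(7) = mex{2,0,1} = 3
G(8) = mex{3,1,0} = 2
G(9) = mex{2,2,1} = 0
G(10) = mex{0,3,0} = 1
G(11) = mex{1,2,1} = 0
G(12) = mex{0,0,2} = 1
G(13) = mex{1,1,3} = 0
G(14) = mex{0,0,2} = 1
G(15) = mex{1,1,0} = 2
G(16) = mex{2,0,1} = 3
G(17) = mex{3,1,0} = 2
G(18) = mex{2,2,1} = 0
G(19) = mex{0,3,0} = 1
G(20) = mex{1,2,1} = 0
G(21) = mex{0,0,2} = 1
G(22) = mex{1,1,3} = 0
G(23) = mex{0,0,2} = 1
G(24) = mex{1,1,0} = 2
G(25) = mex{2,0,1} = 3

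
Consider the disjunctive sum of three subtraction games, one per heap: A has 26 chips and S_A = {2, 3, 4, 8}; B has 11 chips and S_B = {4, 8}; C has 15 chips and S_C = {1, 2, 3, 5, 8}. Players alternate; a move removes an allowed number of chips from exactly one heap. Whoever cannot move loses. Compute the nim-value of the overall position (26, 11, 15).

2

Heap A, S = {2, 3, 4, 8}:
n :  0  1  2  3  4  5  6  7  8  9 10 11 12 13 14 15 16 17 18 19 20 21 22 23 24 25 26
G :  0  0  1  1  2  2  0  0  1  1  2  2  0  0  1  1  2  2  0  0  1  1  2  2  0  0  1
G_A(26) = 1.
Heap B, S = {4, 8}:
n :  0  1  2  3  4  5  6  7  8  9 10 11
G :  0  0  0  0  1  1  1  1  2  2  2  2
G_B(11) = 2.
Heap C, S = {1, 2, 3, 5, 8}:
n :  0  1  2  3  4  5  6  7  8  9 10 11 12 13 14 15
G :  0  1  2  3  0  1  2  3  4  5  0  1  2  3  0  1
G_C(15) = 1.
Combined Grundy value = 1 ⊕ 2 ⊕ 1 = 2.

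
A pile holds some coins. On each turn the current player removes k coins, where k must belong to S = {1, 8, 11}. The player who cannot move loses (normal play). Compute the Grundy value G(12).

3

n :  0  1  2  3  4  5  6  7  8  9 10 11 12
G :  0  1  0  1  0  1  0  1  2  0  1  2  3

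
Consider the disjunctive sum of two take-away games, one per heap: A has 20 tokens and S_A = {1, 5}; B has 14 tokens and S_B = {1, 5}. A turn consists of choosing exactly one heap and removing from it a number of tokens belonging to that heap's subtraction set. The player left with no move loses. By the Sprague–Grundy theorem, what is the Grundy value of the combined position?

0

Heap A, S = {1, 5}:
G(0) = 0
G(1) = mex{0} = 1
G(2) = mex{1} = 0
G(3) = mex{0} = 1
G(4) = mex{1} = 0
G(5) = mex{0,0} = 1
G(6) = mex{1,1} = 0
G(7) = mex{0,0} = 1
G(8) = mex{1,1} = 0
G(9) = mex{0,0} = 1
G(10) = mex{1,1} = 0
G(11) = mex{0,0} = 1
G(12) = mex{1,1} = 0
G(13) = mex{0,0} = 1
G(14) = mex{1,1} = 0
G(15) = mex{0,0} = 1
G(16) = mex{1,1} = 0
G(17) = mex{0,0} = 1
G(18) = mex{1,1} = 0
G(19) = mex{0,0} = 1
G(20) = mex{1,1} = 0
G_A(20) = 0.
Heap B, S = {1, 5}:
G(0) = 0
G(1) = mex{0} = 1
G(2) = mex{1} = 0
G(3) = mex{0} = 1
G(4) = mex{1} = 0
G(5) = mex{0,0} = 1
G(6) = mex{1,1} = 0
G(7) = mex{0,0} = 1
G(8) = mex{1,1} = 0
G(9) = mex{0,0} = 1
G(10) = mex{1,1} = 0
G(11) = mex{0,0} = 1
G(12) = mex{1,1} = 0
G(13) = mex{0,0} = 1
G(14) = mex{1,1} = 0
G_B(14) = 0.
Combined Grundy value = 0 ⊕ 0 = 0.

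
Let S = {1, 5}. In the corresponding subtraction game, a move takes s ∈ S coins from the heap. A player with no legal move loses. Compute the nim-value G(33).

G(0) = 0
G(1) = mex{0} = 1
G(2) = mex{1} = 0
G(3) = mex{0} = 1
G(4) = mex{1} = 0
G(5) = mex{0,0} = 1
G(6) = mex{1,1} = 0
G(7) = mex{0,0} = 1
G(8) = mex{1,1} = 0
G(9) = mex{0,0} = 1
G(10) = mex{1,1} = 0
G(11) = mex{0,0} = 1
G(12) = mex{1,1} = 0
G(13) = mex{0,0} = 1
G(14) = mex{1,1} = 0
G(15) = mex{0,0} = 1
G(16) = mex{1,1} = 0
G(17) = mex{0,0} = 1
G(18) = mex{1,1} = 0
G(19) = mex{0,0} = 1
G(20) = mex{1,1} = 0
G(21) = mex{0,0} = 1
G(22) = mex{1,1} = 0
G(23) = mex{0,0} = 1
G(24) = mex{1,1} = 0
G(25) = mex{0,0} = 1
G(26) = mex{1,1} = 0
G(27) = mex{0,0} = 1
G(28) = mex{1,1} = 0
G(29) = mex{0,0} = 1
G(30) = mex{1,1} = 0
G(31) = mex{0,0} = 1
G(32) = mex{1,1} = 0
G(33) = mex{0,0} = 1

1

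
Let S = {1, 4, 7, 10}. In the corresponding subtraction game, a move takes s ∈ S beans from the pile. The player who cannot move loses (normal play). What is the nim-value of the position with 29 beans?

n :  0  1  2  3  4  5  6  7  8  9 10 11 12 13 14 15 16 17 18 19 20 21 22 23 24 25 26 27 28 29
G :  0  1  0  1  2  0  1  2  0  1  2  0  1  0  1  2  0  1  2  0  1  2  0  1  0  1  2  0  1  2

2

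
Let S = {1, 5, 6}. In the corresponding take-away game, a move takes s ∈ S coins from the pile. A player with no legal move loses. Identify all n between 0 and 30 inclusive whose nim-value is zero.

n :  0  1  2  3  4  5  6  7  8  9 10 11 12 13 14 15 16 17 18 19 20 21 22 23 24 25 26 27 28 29 30
G :  0  1  0  1  0  1  2  3  2  3  2  0  1  0  1  0  1  2  3  2  3  2  0  1  0  1  0  1  2  3  2
P-positions are exactly the n with G(n) = 0.

0, 2, 4, 11, 13, 15, 22, 24, 26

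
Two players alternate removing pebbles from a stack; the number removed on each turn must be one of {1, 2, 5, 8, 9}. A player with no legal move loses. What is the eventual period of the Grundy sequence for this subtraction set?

10

G(0) = 0
G(1) = mex{0} = 1
G(2) = mex{1,0} = 2
G(3) = mex{2,1} = 0
G(4) = mex{0,2} = 1
G(5) = mex{1,0,0} = 2
G(6) = mex{2,1,1} = 0
G(7) = mex{0,2,2} = 1
G(8) = mex{1,0,0,0} = 2
G(9) = mex{2,1,1,1,0} = 3
G(10) = mex{3,2,2,2,1} = 0
G(11) = mex{0,3,0,0,2} = 1
G(12) = mex{1,0,1,1,0} = 2
G(13) = mex{2,1,2,2,1} = 0
G(14) = mex{0,2,3,0,2} = 1
G(15) = mex{1,0,0,1,0} = 2
G(16) = mex{2,1,1,2,1} = 0
G(17) = mex{0,2,2,3,2} = 1
G(18) = mex{1,0,0,0,3} = 2
G(19) = mex{2,1,1,1,0} = 3
G(20) = mex{3,2,2,2,1} = 0
G(21) = mex{0,3,0,0,2} = 1
G(n+10) = G(n) holds for n = 0,…,8 (a full window of length max(S) = 9), so the sequence is purely periodic with period 10.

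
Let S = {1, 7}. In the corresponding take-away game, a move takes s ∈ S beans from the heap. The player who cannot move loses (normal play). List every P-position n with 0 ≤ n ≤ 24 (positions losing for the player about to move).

G(0) = 0
G(1) = mex{0} = 1
G(2) = mex{1} = 0
G(3) = mex{0} = 1
G(4) = mex{1} = 0
G(5) = mex{0} = 1
G(6) = mex{1} = 0
G(7) = mex{0,0} = 1
G(8) = mex{1,1} = 0
G(9) = mex{0,0} = 1
G(10) = mex{1,1} = 0
G(11) = mex{0,0} = 1
G(12) = mex{1,1} = 0
G(13) = mex{0,0} = 1
G(14) = mex{1,1} = 0
G(15) = mex{0,0} = 1
G(16) = mex{1,1} = 0
G(17) = mex{0,0} = 1
G(18) = mex{1,1} = 0
G(19) = mex{0,0} = 1
G(20) = mex{1,1} = 0
G(21) = mex{0,0} = 1
G(22) = mex{1,1} = 0
G(23) = mex{0,0} = 1
G(24) = mex{1,1} = 0
P-positions are exactly the n with G(n) = 0.

0, 2, 4, 6, 8, 10, 12, 14, 16, 18, 20, 22, 24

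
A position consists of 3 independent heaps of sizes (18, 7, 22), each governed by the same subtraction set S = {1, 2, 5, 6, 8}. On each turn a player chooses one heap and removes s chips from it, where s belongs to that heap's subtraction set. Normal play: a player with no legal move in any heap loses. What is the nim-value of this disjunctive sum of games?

0

All heaps use S = {1, 2, 5, 6, 8}:
G(0) = 0
G(1) = mex{0} = 1
G(2) = mex{1,0} = 2
G(3) = mex{2,1} = 0
G(4) = mex{0,2} = 1
G(5) = mex{1,0,0} = 2
G(6) = mex{2,1,1,0} = 3
G(7) = mex{3,2,2,1} = 0
G(8) = mex{0,3,0,2,0} = 1
G(9) = mex{1,0,1,0,1} = 2
G(10) = mex{2,1,2,1,2} = 0
G(11) = mex{0,2,3,2,0} = 1
G(12) = mex{1,0,0,3,1} = 2
G(13) = mex{2,1,1,0,2} = 3
G(14) = mex{3,2,2,1,3} = 0
G(15) = mex{0,3,0,2,0} = 1
G(16) = mex{1,0,1,0,1} = 2
G(17) = mex{2,1,2,1,2} = 0
G(18) = mex{0,2,3,2,0} = 1
G(19) = mex{1,0,0,3,1} = 2
G(20) = mex{2,1,1,0,2} = 3
G(21) = mex{3,2,2,1,3} = 0
G(22) = mex{0,3,0,2,0} = 1
Heap A: G(18) = 1.
Heap B: G(7) = 0.
Heap C: G(22) = 1.
Combined Grundy value = 1 ⊕ 0 ⊕ 1 = 0.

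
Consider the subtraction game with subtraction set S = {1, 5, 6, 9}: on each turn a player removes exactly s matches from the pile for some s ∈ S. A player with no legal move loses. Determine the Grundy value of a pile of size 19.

n :  0  1  2  3  4  5  6  7  8  9 10 11 12 13 14 15 16 17 18 19
G :  0  1  0  1  0  1  2  3  2  3  2  3  0  1  0  1  0  1  2  3

3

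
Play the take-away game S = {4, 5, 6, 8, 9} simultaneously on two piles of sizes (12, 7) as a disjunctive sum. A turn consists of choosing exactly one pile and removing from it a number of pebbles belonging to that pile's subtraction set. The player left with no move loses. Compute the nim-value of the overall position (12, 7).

All piles use S = {4, 5, 6, 8, 9}:
n :  0  1  2  3  4  5  6  7  8  9 10 11 12
G :  0  0  0  0  1  1  1  1  2  2  2  2  3
Pile A: G(12) = 3.
Pile B: G(7) = 1.
Combined Grundy value = 3 ⊕ 1 = 2.

2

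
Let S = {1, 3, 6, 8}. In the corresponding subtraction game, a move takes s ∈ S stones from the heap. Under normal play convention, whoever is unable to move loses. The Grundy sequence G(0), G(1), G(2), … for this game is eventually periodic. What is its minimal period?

G(0) = 0
G(1) = mex{0} = 1
G(2) = mex{1} = 0
G(3) = mex{0,0} = 1
G(4) = mex{1,1} = 0
G(5) = mex{0,0} = 1
G(6) = mex{1,1,0} = 2
G(7) = mex{2,0,1} = 3
G(8) = mex{3,1,0,0} = 2
G(9) = mex{2,2,1,1} = 0
G(10) = mex{0,3,0,0} = 1
G(11) = mex{1,2,1,1} = 0
G(12) = mex{0,0,2,0} = 1
G(13) = mex{1,1,3,1} = 0
G(14) = mex{0,0,2,2} = 1
G(15) = mex{1,1,0,3} = 2
G(16) = mex{2,0,1,2} = 3
G(17) = mex{3,1,0,0} = 2
G(18) = mex{2,2,1,1} = 0
G(19) = mex{0,3,0,0} = 1
G(n+9) = G(n) holds for n = 0,…,7 (a full window of length max(S) = 8), so the sequence is purely periodic with period 9.

9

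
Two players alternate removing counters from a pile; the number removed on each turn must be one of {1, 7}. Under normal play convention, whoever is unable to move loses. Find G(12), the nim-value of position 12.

G(0) = 0
G(1) = mex{0} = 1
G(2) = mex{1} = 0
G(3) = mex{0} = 1
G(4) = mex{1} = 0
G(5) = mex{0} = 1
G(6) = mex{1} = 0
G(7) = mex{0,0} = 1
G(8) = mex{1,1} = 0
G(9) = mex{0,0} = 1
G(10) = mex{1,1} = 0
G(11) = mex{0,0} = 1
G(12) = mex{1,1} = 0

0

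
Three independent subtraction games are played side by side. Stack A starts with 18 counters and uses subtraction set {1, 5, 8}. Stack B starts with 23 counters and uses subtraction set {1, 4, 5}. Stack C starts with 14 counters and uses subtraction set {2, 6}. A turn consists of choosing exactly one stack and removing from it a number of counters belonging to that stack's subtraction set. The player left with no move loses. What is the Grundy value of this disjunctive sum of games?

3

Stack A, S = {1, 5, 8}:
n :  0  1  2  3  4  5  6  7  8  9 10 11 12 13 14 15 16 17 18
G :  0  1  0  1  0  1  0  1  2  3  2  3  2  0  1  0  1  0  1
G_A(18) = 1.
Stack B, S = {1, 4, 5}:
G(0) = 0
G(1) = mex{0} = 1
G(2) = mex{1} = 0
G(3) = mex{0} = 1
G(4) = mex{1,0} = 2
G(5) = mex{2,1,0} = 3
G(6) = mex{3,0,1} = 2
G(7) = mex{2,1,0} = 3
G(8) = mex{3,2,1} = 0
G(9) = mex{0,3,2} = 1
G(10) = mex{1,2,3} = 0
G(11) = mex{0,3,2} = 1
G(12) = mex{1,0,3} = 2
G(13) = mex{2,1,0} = 3
G(14) = mex{3,0,1} = 2
G(15) = mex{2,1,0} = 3
G(16) = mex{3,2,1} = 0
G(17) = mex{0,3,2} = 1
G(18) = mex{1,2,3} = 0
G(19) = mex{0,3,2} = 1
G(20) = mex{1,0,3} = 2
G(21) = mex{2,1,0} = 3
G(22) = mex{3,0,1} = 2
G(23) = mex{2,1,0} = 3
G_B(23) = 3.
Stack C, S = {2, 6}:
n :  0  1  2  3  4  5  6  7  8  9 10 11 12 13 14
G :  0  0  1  1  0  0  1  1  0  0  1  1  0  0  1
G_C(14) = 1.
Combined Grundy value = 1 ⊕ 3 ⊕ 1 = 3.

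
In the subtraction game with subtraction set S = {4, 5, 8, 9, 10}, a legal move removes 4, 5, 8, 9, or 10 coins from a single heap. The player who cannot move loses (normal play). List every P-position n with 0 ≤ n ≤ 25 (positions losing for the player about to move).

0, 1, 2, 3, 14, 15, 16, 17

n :  0  1  2  3  4  5  6  7  8  9 10 11 12 13 14 15 16 17 18 19 20 21 22 23 24 25
G :  0  0  0  0  1  1  1  1  2  2  2  2  3  3  0  0  0  0  1  1  1  1  2  2  2  2
P-positions are exactly the n with G(n) = 0.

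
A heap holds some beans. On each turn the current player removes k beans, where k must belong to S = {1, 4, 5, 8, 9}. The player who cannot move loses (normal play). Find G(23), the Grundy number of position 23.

n :  0  1  2  3  4  5  6  7  8  9 10 11 12 13 14 15 16 17 18 19 20 21 22 23
G :  0  1  0  1  2  3  2  3  4  5  4  5  0  1  0  1  2  3  2  3  4  5  4  5

5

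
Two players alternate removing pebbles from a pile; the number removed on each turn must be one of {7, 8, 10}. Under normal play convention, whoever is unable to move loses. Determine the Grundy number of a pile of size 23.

G(0) = 0
G(1) = mex{} = 0
G(2) = mex{} = 0
G(3) = mex{} = 0
G(4) = mex{} = 0
G(5) = mex{} = 0
G(6) = mex{} = 0
G(7) = mex{0} = 1
G(8) = mex{0,0} = 1
G(9) = mex{0,0} = 1
G(10) = mex{0,0,0} = 1
G(11) = mex{0,0,0} = 1
G(12) = mex{0,0,0} = 1
G(13) = mex{0,0,0} = 1
G(14) = mex{1,0,0} = 2
G(15) = mex{1,1,0} = 2
G(16) = mex{1,1,0} = 2
G(17) = mex{1,1,1} = 0
G(18) = mex{1,1,1} = 0
G(19) = mex{1,1,1} = 0
G(20) = mex{1,1,1} = 0
G(21) = mex{2,1,1} = 0
G(22) = mex{2,2,1} = 0
G(23) = mex{2,2,1} = 0

0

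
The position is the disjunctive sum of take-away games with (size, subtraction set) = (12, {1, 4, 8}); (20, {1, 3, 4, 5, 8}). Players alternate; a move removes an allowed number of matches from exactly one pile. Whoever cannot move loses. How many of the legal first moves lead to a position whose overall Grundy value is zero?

0

Pile A, S = {1, 4, 8}:
n :  0  1  2  3  4  5  6  7  8  9 10 11 12
G :  0  1  0  1  2  0  1  0  1  2  3  2  0
G_A(12) = 0.
Pile B, S = {1, 3, 4, 5, 8}:
n :  0  1  2  3  4  5  6  7  8  9 10 11 12 13 14 15 16 17 18 19 20
G :  0  1  0  1  2  3  2  3  4  0  1  0  1  2  3  2  3  4  0  1  0
G_B(20) = 0.
Combined Grundy value = 0 ⊕ 0 = 0.
A winning move leaves total XOR = 0, i.e. changes one component's Grundy value g to g ⊕ X where X is the current total.
Pile A: target g' = 0⊕0 = 0, but every legal move changes the Grundy value (mex property), so 0 moves.
Pile B: target g' = 0⊕0 = 0, but every legal move changes the Grundy value (mex property), so 0 moves.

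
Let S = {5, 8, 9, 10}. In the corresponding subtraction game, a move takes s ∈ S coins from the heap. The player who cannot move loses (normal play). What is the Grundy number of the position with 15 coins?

G(0) = 0
G(1) = mex{} = 0
G(2) = mex{} = 0
G(3) = mex{} = 0
G(4) = mex{} = 0
G(5) = mex{0} = 1
G(6) = mex{0} = 1
G(7) = mex{0} = 1
G(8) = mex{0,0} = 1
G(9) = mex{0,0,0} = 1
G(10) = mex{1,0,0,0} = 2
G(11) = mex{1,0,0,0} = 2
G(12) = mex{1,0,0,0} = 2
G(13) = mex{1,1,0,0} = 2
G(14) = mex{1,1,1,0} = 2
G(15) = mex{2,1,1,1} = 0

0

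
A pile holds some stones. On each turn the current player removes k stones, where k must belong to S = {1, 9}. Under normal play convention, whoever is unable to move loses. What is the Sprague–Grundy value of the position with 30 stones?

0

G(0) = 0
G(1) = mex{0} = 1
G(2) = mex{1} = 0
G(3) = mex{0} = 1
G(4) = mex{1} = 0
G(5) = mex{0} = 1
G(6) = mex{1} = 0
G(7) = mex{0} = 1
G(8) = mex{1} = 0
G(9) = mex{0,0} = 1
G(10) = mex{1,1} = 0
G(11) = mex{0,0} = 1
G(12) = mex{1,1} = 0
G(13) = mex{0,0} = 1
G(14) = mex{1,1} = 0
G(15) = mex{0,0} = 1
G(16) = mex{1,1} = 0
G(17) = mex{0,0} = 1
G(18) = mex{1,1} = 0
G(19) = mex{0,0} = 1
G(20) = mex{1,1} = 0
G(21) = mex{0,0} = 1
G(22) = mex{1,1} = 0
G(23) = mex{0,0} = 1
G(24) = mex{1,1} = 0
G(25) = mex{0,0} = 1
G(26) = mex{1,1} = 0
G(27) = mex{0,0} = 1
G(28) = mex{1,1} = 0
G(29) = mex{0,0} = 1
G(30) = mex{1,1} = 0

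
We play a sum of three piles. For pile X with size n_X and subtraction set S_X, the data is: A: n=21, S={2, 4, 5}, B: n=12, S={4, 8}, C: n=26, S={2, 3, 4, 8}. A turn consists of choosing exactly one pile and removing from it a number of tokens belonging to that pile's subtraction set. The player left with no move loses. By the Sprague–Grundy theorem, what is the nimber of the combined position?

1

Pile A, S = {2, 4, 5}:
n :  0  1  2  3  4  5  6  7  8  9 10 11 12 13 14 15 16 17 18 19 20 21
G :  0  0  1  1  2  2  3  0  0  1  1  2  2  3  0  0  1  1  2  2  3  0
G_A(21) = 0.
Pile B, S = {4, 8}:
G(0) = 0
G(1) = mex{} = 0
G(2) = mex{} = 0
G(3) = mex{} = 0
G(4) = mex{0} = 1
G(5) = mex{0} = 1
G(6) = mex{0} = 1
G(7) = mex{0} = 1
G(8) = mex{1,0} = 2
G(9) = mex{1,0} = 2
G(10) = mex{1,0} = 2
G(11) = mex{1,0} = 2
G(12) = mex{2,1} = 0
G_B(12) = 0.
Pile C, S = {2, 3, 4, 8}:
G(0) = 0
G(1) = mex{} = 0
G(2) = mex{0} = 1
G(3) = mex{0,0} = 1
G(4) = mex{1,0,0} = 2
G(5) = mex{1,1,0} = 2
G(6) = mex{2,1,1} = 0
G(7) = mex{2,2,1} = 0
G(8) = mex{0,2,2,0} = 1
G(9) = mex{0,0,2,0} = 1
G(10) = mex{1,0,0,1} = 2
G(11) = mex{1,1,0,1} = 2
G(12) = mex{2,1,1,2} = 0
G(13) = mex{2,2,1,2} = 0
G(14) = mex{0,2,2,0} = 1
G(15) = mex{0,0,2,0} = 1
G(16) = mex{1,0,0,1} = 2
G(17) = mex{1,1,0,1} = 2
G(18) = mex{2,1,1,2} = 0
G(19) = mex{2,2,1,2} = 0
G(20) = mex{0,2,2,0} = 1
G(21) = mex{0,0,2,0} = 1
G(22) = mex{1,0,0,1} = 2
G(23) = mex{1,1,0,1} = 2
G(24) = mex{2,1,1,2} = 0
G(25) = mex{2,2,1,2} = 0
G(26) = mex{0,2,2,0} = 1
G_C(26) = 1.
Combined Grundy value = 0 ⊕ 0 ⊕ 1 = 1.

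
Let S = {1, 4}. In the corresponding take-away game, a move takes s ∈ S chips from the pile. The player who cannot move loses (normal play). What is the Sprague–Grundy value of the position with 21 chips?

G(0) = 0
G(1) = mex{0} = 1
G(2) = mex{1} = 0
G(3) = mex{0} = 1
G(4) = mex{1,0} = 2
G(5) = mex{2,1} = 0
G(6) = mex{0,0} = 1
G(7) = mex{1,1} = 0
G(8) = mex{0,2} = 1
G(9) = mex{1,0} = 2
G(10) = mex{2,1} = 0
G(11) = mex{0,0} = 1
G(12) = mex{1,1} = 0
G(13) = mex{0,2} = 1
G(14) = mex{1,0} = 2
G(15) = mex{2,1} = 0
G(16) = mex{0,0} = 1
G(17) = mex{1,1} = 0
G(18) = mex{0,2} = 1
G(19) = mex{1,0} = 2
G(20) = mex{2,1} = 0
G(21) = mex{0,0} = 1

1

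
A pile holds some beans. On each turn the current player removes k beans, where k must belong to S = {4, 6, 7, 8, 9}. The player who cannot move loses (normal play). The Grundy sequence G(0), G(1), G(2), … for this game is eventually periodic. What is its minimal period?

n :  0  1  2  3  4  5  6  7  8  9 10 11 12 13 14 15 16 17 18 19 20 21 22 23 24 25 26 27
G :  0  0  0  0  1  1  1  1  2  2  2  2  3  0  0  0  0  1  1  1  1  2  2  2  2  3  0  0
G(n+13) = G(n) holds for n = 0,…,8 (a full window of length max(S) = 9), so the sequence is purely periodic with period 13.

13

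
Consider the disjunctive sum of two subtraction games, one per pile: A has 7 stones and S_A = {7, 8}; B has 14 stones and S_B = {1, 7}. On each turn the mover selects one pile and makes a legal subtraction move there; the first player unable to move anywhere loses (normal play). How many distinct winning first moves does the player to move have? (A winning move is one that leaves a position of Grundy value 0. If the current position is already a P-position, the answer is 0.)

Pile A, S = {7, 8}:
n : 0 1 2 3 4 5 6 7
G : 0 0 0 0 0 0 0 1
G_A(7) = 1.
Pile B, S = {1, 7}:
G(0) = 0
G(1) = mex{0} = 1
G(2) = mex{1} = 0
G(3) = mex{0} = 1
G(4) = mex{1} = 0
G(5) = mex{0} = 1
G(6) = mex{1} = 0
G(7) = mex{0,0} = 1
G(8) = mex{1,1} = 0
G(9) = mex{0,0} = 1
G(10) = mex{1,1} = 0
G(11) = mex{0,0} = 1
G(12) = mex{1,1} = 0
G(13) = mex{0,0} = 1
G(14) = mex{1,1} = 0
G_B(14) = 0.
Combined Grundy value = 1 ⊕ 0 = 1.
A winning move leaves total XOR = 0, i.e. changes one component's Grundy value g to g ⊕ X where X is the current total.
Pile A: need g' = 1⊕1 = 0. Options: 7−7→G=0. Hits: 1.
Pile B: need g' = 0⊕1 = 1. Options: 14−1→G=1, 14−7→G=1. Hits: 2.

3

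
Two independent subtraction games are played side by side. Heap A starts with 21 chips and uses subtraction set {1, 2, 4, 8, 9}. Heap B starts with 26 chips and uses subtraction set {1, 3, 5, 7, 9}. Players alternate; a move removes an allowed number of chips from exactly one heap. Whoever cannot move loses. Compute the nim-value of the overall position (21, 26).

Heap A, S = {1, 2, 4, 8, 9}:
G(0) = 0
G(1) = mex{0} = 1
G(2) = mex{1,0} = 2
G(3) = mex{2,1} = 0
G(4) = mex{0,2,0} = 1
G(5) = mex{1,0,1} = 2
G(6) = mex{2,1,2} = 0
G(7) = mex{0,2,0} = 1
G(8) = mex{1,0,1,0} = 2
G(9) = mex{2,1,2,1,0} = 3
G(10) = mex{3,2,0,2,1} = 4
G(11) = mex{4,3,1,0,2} = 5
G(12) = mex{5,4,2,1,0} = 3
G(13) = mex{3,5,3,2,1} = 0
G(14) = mex{0,3,4,0,2} = 1
G(15) = mex{1,0,5,1,0} = 2
G(16) = mex{2,1,3,2,1} = 0
G(17) = mex{0,2,0,3,2} = 1
G(18) = mex{1,0,1,4,3} = 2
G(19) = mex{2,1,2,5,4} = 0
G(20) = mex{0,2,0,3,5} = 1
G(21) = mex{1,0,1,0,3} = 2
G_A(21) = 2.
Heap B, S = {1, 3, 5, 7, 9}:
n :  0  1  2  3  4  5  6  7  8  9 10 11 12 13 14 15 16 17 18 19 20 21 22 23 24 25 26
G :  0  1  0  1  0  1  0  1  0  1  0  1  0  1  0  1  0  1  0  1  0  1  0  1  0  1  0
G_B(26) = 0.
Combined Grundy value = 2 ⊕ 0 = 2.

2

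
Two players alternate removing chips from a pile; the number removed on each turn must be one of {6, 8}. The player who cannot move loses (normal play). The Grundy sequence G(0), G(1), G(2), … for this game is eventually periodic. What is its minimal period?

14

n :  0  1  2  3  4  5  6  7  8  9 10 11 12 13 14 15 16 17 18 19 20 21 22 23 24 25 26 27 28 29
G :  0  0  0  0  0  0  1  1  1  1  1  1  2  2  0  0  0  0  0  0  1  1  1  1  1  1  2  2  0  0
G(n+14) = G(n) holds for n = 0,…,7 (a full window of length max(S) = 8), so the sequence is purely periodic with period 14.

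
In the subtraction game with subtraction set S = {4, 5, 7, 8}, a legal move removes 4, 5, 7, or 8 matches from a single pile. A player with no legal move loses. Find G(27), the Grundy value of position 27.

0

n :  0  1  2  3  4  5  6  7  8  9 10 11 12 13 14 15 16 17 18 19 20 21 22 23 24 25 26 27
G :  0  0  0  0  1  1  1  1  2  2  2  2  0  0  0  0  1  1  1  1  2  2  2  2  0  0  0  0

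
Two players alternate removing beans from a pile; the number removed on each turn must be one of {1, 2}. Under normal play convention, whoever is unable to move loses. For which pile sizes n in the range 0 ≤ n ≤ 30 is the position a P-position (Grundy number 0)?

G(0) = 0
G(1) = mex{0} = 1
G(2) = mex{1,0} = 2
G(3) = mex{2,1} = 0
G(4) = mex{0,2} = 1
G(5) = mex{1,0} = 2
G(6) = mex{2,1} = 0
G(7) = mex{0,2} = 1
G(8) = mex{1,0} = 2
G(9) = mex{2,1} = 0
G(10) = mex{0,2} = 1
G(11) = mex{1,0} = 2
G(12) = mex{2,1} = 0
G(13) = mex{0,2} = 1
G(14) = mex{1,0} = 2
G(15) = mex{2,1} = 0
G(16) = mex{0,2} = 1
G(17) = mex{1,0} = 2
G(18) = mex{2,1} = 0
G(19) = mex{0,2} = 1
G(20) = mex{1,0} = 2
G(21) = mex{2,1} = 0
G(22) = mex{0,2} = 1
G(23) = mex{1,0} = 2
G(24) = mex{2,1} = 0
G(25) = mex{0,2} = 1
G(26) = mex{1,0} = 2
G(27) = mex{2,1} = 0
G(28) = mex{0,2} = 1
G(29) = mex{1,0} = 2
G(30) = mex{2,1} = 0
P-positions are exactly the n with G(n) = 0.

0, 3, 6, 9, 12, 15, 18, 21, 24, 27, 30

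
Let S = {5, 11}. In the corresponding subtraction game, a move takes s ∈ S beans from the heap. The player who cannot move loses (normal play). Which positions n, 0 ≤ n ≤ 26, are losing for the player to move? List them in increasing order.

0, 1, 2, 3, 4, 10, 16, 17, 18, 19, 20, 26

G(0) = 0
G(1) = mex{} = 0
G(2) = mex{} = 0
G(3) = mex{} = 0
G(4) = mex{} = 0
G(5) = mex{0} = 1
G(6) = mex{0} = 1
G(7) = mex{0} = 1
G(8) = mex{0} = 1
G(9) = mex{0} = 1
G(10) = mex{1} = 0
G(11) = mex{1,0} = 2
G(12) = mex{1,0} = 2
G(13) = mex{1,0} = 2
G(14) = mex{1,0} = 2
G(15) = mex{0,0} = 1
G(16) = mex{2,1} = 0
G(17) = mex{2,1} = 0
G(18) = mex{2,1} = 0
G(19) = mex{2,1} = 0
G(20) = mex{1,1} = 0
G(21) = mex{0,0} = 1
G(22) = mex{0,2} = 1
G(23) = mex{0,2} = 1
G(24) = mex{0,2} = 1
G(25) = mex{0,2} = 1
G(26) = mex{1,1} = 0
P-positions are exactly the n with G(n) = 0.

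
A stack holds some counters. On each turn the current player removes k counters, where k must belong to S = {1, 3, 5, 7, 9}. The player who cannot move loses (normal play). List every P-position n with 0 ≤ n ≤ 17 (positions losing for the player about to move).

0, 2, 4, 6, 8, 10, 12, 14, 16

G(0) = 0
G(1) = mex{0} = 1
G(2) = mex{1} = 0
G(3) = mex{0,0} = 1
G(4) = mex{1,1} = 0
G(5) = mex{0,0,0} = 1
G(6) = mex{1,1,1} = 0
G(7) = mex{0,0,0,0} = 1
G(8) = mex{1,1,1,1} = 0
G(9) = mex{0,0,0,0,0} = 1
G(10) = mex{1,1,1,1,1} = 0
G(11) = mex{0,0,0,0,0} = 1
G(12) = mex{1,1,1,1,1} = 0
G(13) = mex{0,0,0,0,0} = 1
G(14) = mex{1,1,1,1,1} = 0
G(15) = mex{0,0,0,0,0} = 1
G(16) = mex{1,1,1,1,1} = 0
G(17) = mex{0,0,0,0,0} = 1
P-positions are exactly the n with G(n) = 0.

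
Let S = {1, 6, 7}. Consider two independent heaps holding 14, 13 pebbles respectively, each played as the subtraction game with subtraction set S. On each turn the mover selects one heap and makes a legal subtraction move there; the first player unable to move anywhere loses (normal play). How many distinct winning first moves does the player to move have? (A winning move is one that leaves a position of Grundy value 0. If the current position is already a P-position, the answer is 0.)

2

All heaps use S = {1, 6, 7}:
n :  0  1  2  3  4  5  6  7  8  9 10 11 12 13 14
G :  0  1  0  1  0  1  2  3  2  3  2  3  0  1  0
Heap A: G(14) = 0.
Heap B: G(13) = 1.
Combined Grundy value = 0 ⊕ 1 = 1.
A winning move leaves total XOR = 0, i.e. changes one component's Grundy value g to g ⊕ X where X is the current total.
Heap A: need g' = 0⊕1 = 1. Options: 14−1→G=1, 14−6→G=2, 14−7→G=3. Hits: 1.
Heap B: need g' = 1⊕1 = 0. Options: 13−1→G=0, 13−6→G=3, 13−7→G=2. Hits: 1.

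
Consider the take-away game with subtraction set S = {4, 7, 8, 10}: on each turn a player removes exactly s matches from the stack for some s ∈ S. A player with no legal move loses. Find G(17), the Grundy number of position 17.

G(0) = 0
G(1) = mex{} = 0
G(2) = mex{} = 0
G(3) = mex{} = 0
G(4) = mex{0} = 1
G(5) = mex{0} = 1
G(6) = mex{0} = 1
G(7) = mex{0,0} = 1
G(8) = mex{1,0,0} = 2
G(9) = mex{1,0,0} = 2
G(10) = mex{1,0,0,0} = 2
G(11) = mex{1,1,0,0} = 2
G(12) = mex{2,1,1,0} = 3
G(13) = mex{2,1,1,0} = 3
G(14) = mex{2,1,1,1} = 0
G(15) = mex{2,2,1,1} = 0
G(16) = mex{3,2,2,1} = 0
G(17) = mex{3,2,2,1} = 0

0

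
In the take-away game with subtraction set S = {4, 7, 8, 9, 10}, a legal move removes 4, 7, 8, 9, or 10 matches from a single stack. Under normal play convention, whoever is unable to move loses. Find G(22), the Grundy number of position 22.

2

G(0) = 0
G(1) = mex{} = 0
G(2) = mex{} = 0
G(3) = mex{} = 0
G(4) = mex{0} = 1
G(5) = mex{0} = 1
G(6) = mex{0} = 1
G(7) = mex{0,0} = 1
G(8) = mex{1,0,0} = 2
G(9) = mex{1,0,0,0} = 2
G(10) = mex{1,0,0,0,0} = 2
G(11) = mex{1,1,0,0,0} = 2
G(12) = mex{2,1,1,0,0} = 3
G(13) = mex{2,1,1,1,0} = 3
G(14) = mex{2,1,1,1,1} = 0
G(15) = mex{2,2,1,1,1} = 0
G(16) = mex{3,2,2,1,1} = 0
G(17) = mex{3,2,2,2,1} = 0
G(18) = mex{0,2,2,2,2} = 1
G(19) = mex{0,3,2,2,2} = 1
G(20) = mex{0,3,3,2,2} = 1
G(21) = mex{0,0,3,3,2} = 1
G(22) = mex{1,0,0,3,3} = 2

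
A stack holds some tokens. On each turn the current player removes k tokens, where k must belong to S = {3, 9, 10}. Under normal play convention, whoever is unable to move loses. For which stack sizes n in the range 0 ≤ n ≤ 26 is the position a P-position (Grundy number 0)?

0, 1, 2, 6, 7, 8, 13, 14, 19, 20, 21, 25, 26

n :  0  1  2  3  4  5  6  7  8  9 10 11 12 13 14 15 16 17 18 19 20 21 22 23 24 25 26
G :  0  0  0  1  1  1  0  0  0  1  1  1  2  0  0  3  1  1  2  0  0  0  1  1  1  0  0
P-positions are exactly the n with G(n) = 0.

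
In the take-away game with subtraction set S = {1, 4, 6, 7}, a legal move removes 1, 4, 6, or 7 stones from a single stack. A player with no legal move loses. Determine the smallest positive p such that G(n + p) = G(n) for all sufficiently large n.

13

n :  0  1  2  3  4  5  6  7  8  9 10 11 12 13 14 15 16 17 18 19 20 21 22 23 24 25 26 27
G :  0  1  0  1  2  0  1  2  3  2  0  1  2  0  1  0  1  2  0  1  2  3  2  0  1  2  0  1
G(n+13) = G(n) holds for n = 0,…,6 (a full window of length max(S) = 7), so the sequence is purely periodic with period 13.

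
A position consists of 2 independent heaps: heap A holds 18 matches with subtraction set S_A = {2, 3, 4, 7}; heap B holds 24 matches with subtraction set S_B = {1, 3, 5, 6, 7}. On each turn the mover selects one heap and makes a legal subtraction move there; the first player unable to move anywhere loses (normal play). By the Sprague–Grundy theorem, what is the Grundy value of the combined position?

Heap A, S = {2, 3, 4, 7}:
n :  0  1  2  3  4  5  6  7  8  9 10 11 12 13 14 15 16 17 18
G :  0  0  1  1  2  2  0  3  1  4  2  0  0  1  1  2  2  0  3
G_A(18) = 3.
Heap B, S = {1, 3, 5, 6, 7}:
n :  0  1  2  3  4  5  6  7  8  9 10 11 12 13 14 15 16 17 18 19 20 21 22 23 24
G :  0  1  0  1  0  1  2  3  2  3  2  3  0  1  0  1  0  1  2  3  2  3  2  3  0
G_B(24) = 0.
Combined Grundy value = 3 ⊕ 0 = 3.

3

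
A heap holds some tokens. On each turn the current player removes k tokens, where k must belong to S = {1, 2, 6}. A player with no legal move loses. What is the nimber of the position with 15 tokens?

1

n :  0  1  2  3  4  5  6  7  8  9 10 11 12 13 14 15
G :  0  1  2  0  1  2  3  0  1  2  0  1  2  3  0  1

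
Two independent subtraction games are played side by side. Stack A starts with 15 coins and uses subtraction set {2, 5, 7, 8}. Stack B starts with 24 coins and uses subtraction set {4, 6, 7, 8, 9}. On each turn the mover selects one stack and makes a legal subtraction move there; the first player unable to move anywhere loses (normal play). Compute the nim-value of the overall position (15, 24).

Stack A, S = {2, 5, 7, 8}:
G(0) = 0
G(1) = mex{} = 0
G(2) = mex{0} = 1
G(3) = mex{0} = 1
G(4) = mex{1} = 0
G(5) = mex{1,0} = 2
G(6) = mex{0,0} = 1
G(7) = mex{2,1,0} = 3
G(8) = mex{1,1,0,0} = 2
G(9) = mex{3,0,1,0} = 2
G(10) = mex{2,2,1,1} = 0
G(11) = mex{2,1,0,1} = 3
G(12) = mex{0,3,2,0} = 1
G(13) = mex{3,2,1,2} = 0
G(14) = mex{1,2,3,1} = 0
G(15) = mex{0,0,2,3} = 1
G_A(15) = 1.
Stack B, S = {4, 6, 7, 8, 9}:
G(0) = 0
G(1) = mex{} = 0
G(2) = mex{} = 0
G(3) = mex{} = 0
G(4) = mex{0} = 1
G(5) = mex{0} = 1
G(6) = mex{0,0} = 1
G(7) = mex{0,0,0} = 1
G(8) = mex{1,0,0,0} = 2
G(9) = mex{1,0,0,0,0} = 2
G(10) = mex{1,1,0,0,0} = 2
G(11) = mex{1,1,1,0,0} = 2
G(12) = mex{2,1,1,1,0} = 3
G(13) = mex{2,1,1,1,1} = 0
G(14) = mex{2,2,1,1,1} = 0
G(15) = mex{2,2,2,1,1} = 0
G(16) = mex{3,2,2,2,1} = 0
G(17) = mex{0,2,2,2,2} = 1
G(18) = mex{0,3,2,2,2} = 1
G(19) = mex{0,0,3,2,2} = 1
G(20) = mex{0,0,0,3,2} = 1
G(21) = mex{1,0,0,0,3} = 2
G(22) = mex{1,0,0,0,0} = 2
G(23) = mex{1,1,0,0,0} = 2
G(24) = mex{1,1,1,0,0} = 2
G_B(24) = 2.
Combined Grundy value = 1 ⊕ 2 = 3.

3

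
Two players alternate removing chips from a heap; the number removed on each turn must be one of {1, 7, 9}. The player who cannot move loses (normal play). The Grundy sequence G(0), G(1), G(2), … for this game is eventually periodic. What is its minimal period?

n :  0  1  2  3  4  5  6  7  8  9 10 11 12 13 14
G :  0  1  0  1  0  1  0  1  0  1  0  1  0  1  0
G(n+2) = G(n) holds for n = 0,…,8 (a full window of length max(S) = 9), so the sequence is purely periodic with period 2.

2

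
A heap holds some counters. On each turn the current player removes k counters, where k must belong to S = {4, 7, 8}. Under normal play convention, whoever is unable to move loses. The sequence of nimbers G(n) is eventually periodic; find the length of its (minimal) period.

12

n :  0  1  2  3  4  5  6  7  8  9 10 11 12 13 14 15 16 17 18 19 20 21 22 23 24 25
G :  0  0  0  0  1  1  1  1  2  2  2  2  0  0  0  0  1  1  1  1  2  2  2  2  0  0
G(n+12) = G(n) holds for n = 0,…,7 (a full window of length max(S) = 8), so the sequence is purely periodic with period 12.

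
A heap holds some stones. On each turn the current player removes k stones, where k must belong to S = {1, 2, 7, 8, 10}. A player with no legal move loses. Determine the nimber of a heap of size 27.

0

n :  0  1  2  3  4  5  6  7  8  9 10 11 12 13 14 15 16 17 18 19 20 21 22 23 24 25 26 27
G :  0  1  2  0  1  2  0  1  2  0  1  2  0  1  2  0  1  2  0  1  2  0  1  2  0  1  2  0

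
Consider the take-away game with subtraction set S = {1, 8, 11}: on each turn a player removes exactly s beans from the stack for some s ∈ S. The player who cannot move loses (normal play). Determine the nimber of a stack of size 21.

0

G(0) = 0
G(1) = mex{0} = 1
G(2) = mex{1} = 0
G(3) = mex{0} = 1
G(4) = mex{1} = 0
G(5) = mex{0} = 1
G(6) = mex{1} = 0
G(7) = mex{0} = 1
G(8) = mex{1,0} = 2
G(9) = mex{2,1} = 0
G(10) = mex{0,0} = 1
G(11) = mex{1,1,0} = 2
G(12) = mex{2,0,1} = 3
G(13) = mex{3,1,0} = 2
G(14) = mex{2,0,1} = 3
G(15) = mex{3,1,0} = 2
G(16) = mex{2,2,1} = 0
G(17) = mex{0,0,0} = 1
G(18) = mex{1,1,1} = 0
G(19) = mex{0,2,2} = 1
G(20) = mex{1,3,0} = 2
G(21) = mex{2,2,1} = 0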